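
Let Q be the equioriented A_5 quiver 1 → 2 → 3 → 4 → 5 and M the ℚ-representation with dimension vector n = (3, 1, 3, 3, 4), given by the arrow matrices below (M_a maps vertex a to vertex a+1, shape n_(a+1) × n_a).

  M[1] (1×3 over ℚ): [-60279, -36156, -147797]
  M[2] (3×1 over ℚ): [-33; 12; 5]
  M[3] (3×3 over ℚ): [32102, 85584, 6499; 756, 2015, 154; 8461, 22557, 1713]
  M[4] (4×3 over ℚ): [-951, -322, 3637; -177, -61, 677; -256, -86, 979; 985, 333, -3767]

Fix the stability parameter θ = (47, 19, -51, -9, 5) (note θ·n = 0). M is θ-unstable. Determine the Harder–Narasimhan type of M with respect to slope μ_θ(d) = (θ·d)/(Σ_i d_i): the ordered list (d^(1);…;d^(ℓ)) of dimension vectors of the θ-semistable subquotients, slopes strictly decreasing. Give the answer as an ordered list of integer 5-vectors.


Via rank(M_{q-1}∘⋯∘M_p): M ≅ I[1,1]^2, I[1,5], I[3,5]^2, I[5,5].
μ_θ-semistable layers: μ^(1)=47; μ^(2)=5; μ^(3)=3/2; μ^(4)=-9; μ^(5)=-51

((2, 0, 0, 0, 0); (0, 0, 0, 0, 4); (1, 1, 1, 1, 0); (0, 0, 0, 2, 0); (0, 0, 2, 0, 0))


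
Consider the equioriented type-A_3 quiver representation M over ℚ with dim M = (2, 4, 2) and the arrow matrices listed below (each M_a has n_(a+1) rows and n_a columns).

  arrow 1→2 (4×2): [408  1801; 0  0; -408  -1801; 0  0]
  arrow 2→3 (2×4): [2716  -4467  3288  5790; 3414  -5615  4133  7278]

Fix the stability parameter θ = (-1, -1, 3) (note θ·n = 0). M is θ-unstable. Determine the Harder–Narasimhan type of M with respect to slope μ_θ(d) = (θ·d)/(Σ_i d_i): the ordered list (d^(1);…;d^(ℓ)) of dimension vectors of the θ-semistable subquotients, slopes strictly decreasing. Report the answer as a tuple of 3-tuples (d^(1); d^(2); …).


Via rank(M_{q-1}∘⋯∘M_p): M ≅ I[1,1], I[1,3], I[2,2]^2, I[2,3].
μ_θ-semistable layers: μ^(1)=3; μ^(2)=-1

((0, 0, 2); (2, 4, 0))


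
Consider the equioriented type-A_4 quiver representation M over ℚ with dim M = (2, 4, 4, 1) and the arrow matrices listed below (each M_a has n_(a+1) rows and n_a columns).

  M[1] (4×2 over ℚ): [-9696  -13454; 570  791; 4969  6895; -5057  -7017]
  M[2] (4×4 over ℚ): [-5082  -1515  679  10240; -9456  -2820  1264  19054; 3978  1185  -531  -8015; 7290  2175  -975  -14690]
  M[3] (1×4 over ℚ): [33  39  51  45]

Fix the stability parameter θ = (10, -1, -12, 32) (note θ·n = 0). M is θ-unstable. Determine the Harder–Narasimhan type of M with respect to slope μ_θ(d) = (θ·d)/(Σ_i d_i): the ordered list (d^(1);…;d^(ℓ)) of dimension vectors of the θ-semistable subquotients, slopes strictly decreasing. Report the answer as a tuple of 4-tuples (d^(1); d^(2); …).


Barcode: M ≅ I[1,3], I[1,4], I[2,2]^2, I[3,3]^2. HN layers by μ_θ (3 steps, strictly decreasing):
  μ^(1)=32; μ^(2)=-1; μ^(3)=-12

((0, 0, 0, 1); (2, 4, 2, 0); (0, 0, 2, 0))


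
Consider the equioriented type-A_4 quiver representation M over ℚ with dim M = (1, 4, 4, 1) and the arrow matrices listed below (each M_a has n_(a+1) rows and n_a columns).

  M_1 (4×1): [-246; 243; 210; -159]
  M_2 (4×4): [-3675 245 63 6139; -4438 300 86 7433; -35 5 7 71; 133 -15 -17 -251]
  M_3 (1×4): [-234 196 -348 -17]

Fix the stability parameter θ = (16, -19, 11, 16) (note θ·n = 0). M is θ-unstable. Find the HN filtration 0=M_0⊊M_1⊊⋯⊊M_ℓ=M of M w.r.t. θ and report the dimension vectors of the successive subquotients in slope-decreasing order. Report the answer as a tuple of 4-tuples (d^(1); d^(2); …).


Barcode: M ≅ I[1,3], I[2,2]^2, I[2,4], I[3,3]^2. HN layers by μ_θ (4 steps, strictly decreasing):
  μ^(1)=16; μ^(2)=11; μ^(3)=-3/2; μ^(4)=-19

((0, 0, 0, 1); (0, 0, 4, 0); (1, 1, 0, 0); (0, 3, 0, 0))


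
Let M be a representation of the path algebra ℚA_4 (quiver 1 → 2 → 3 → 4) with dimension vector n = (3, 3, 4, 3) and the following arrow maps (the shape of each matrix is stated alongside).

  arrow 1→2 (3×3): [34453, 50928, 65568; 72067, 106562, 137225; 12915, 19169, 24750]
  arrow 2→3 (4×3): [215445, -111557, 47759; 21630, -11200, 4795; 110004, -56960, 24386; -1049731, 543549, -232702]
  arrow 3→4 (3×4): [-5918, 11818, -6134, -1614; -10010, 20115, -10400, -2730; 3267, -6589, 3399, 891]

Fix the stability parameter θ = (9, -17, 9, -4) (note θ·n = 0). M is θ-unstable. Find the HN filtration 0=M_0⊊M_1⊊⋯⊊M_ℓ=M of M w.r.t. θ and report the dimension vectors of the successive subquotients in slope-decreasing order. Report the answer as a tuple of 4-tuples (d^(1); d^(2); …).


Barcode: M ≅ I[1,2], I[1,3], I[1,4], I[3,3], I[3,4], I[4,4]. HN layers by μ_θ (3 steps, strictly decreasing):
  μ^(1)=9; μ^(2)=5/2; μ^(3)=-4

((0, 0, 2, 0); (0, 0, 2, 2); (3, 3, 0, 1))


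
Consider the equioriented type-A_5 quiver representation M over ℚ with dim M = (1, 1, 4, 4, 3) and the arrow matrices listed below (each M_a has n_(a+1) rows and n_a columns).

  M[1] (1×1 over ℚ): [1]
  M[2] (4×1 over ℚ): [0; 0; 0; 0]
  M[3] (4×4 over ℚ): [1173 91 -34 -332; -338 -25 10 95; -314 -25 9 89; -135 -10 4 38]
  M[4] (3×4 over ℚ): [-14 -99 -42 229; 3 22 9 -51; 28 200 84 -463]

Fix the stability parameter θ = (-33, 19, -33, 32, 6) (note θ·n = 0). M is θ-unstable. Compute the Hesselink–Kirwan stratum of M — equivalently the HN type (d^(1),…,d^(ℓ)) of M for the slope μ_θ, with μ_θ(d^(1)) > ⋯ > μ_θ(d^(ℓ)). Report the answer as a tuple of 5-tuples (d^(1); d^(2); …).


Interval decomposition of M: I[1,2], I[3,4], I[3,5]^3.
HN type (ℓ=3): μ^(1)=32; μ^(2)=19; μ^(3)=-33

((0, 0, 0, 1, 0); (0, 1, 0, 3, 3); (1, 0, 4, 0, 0))


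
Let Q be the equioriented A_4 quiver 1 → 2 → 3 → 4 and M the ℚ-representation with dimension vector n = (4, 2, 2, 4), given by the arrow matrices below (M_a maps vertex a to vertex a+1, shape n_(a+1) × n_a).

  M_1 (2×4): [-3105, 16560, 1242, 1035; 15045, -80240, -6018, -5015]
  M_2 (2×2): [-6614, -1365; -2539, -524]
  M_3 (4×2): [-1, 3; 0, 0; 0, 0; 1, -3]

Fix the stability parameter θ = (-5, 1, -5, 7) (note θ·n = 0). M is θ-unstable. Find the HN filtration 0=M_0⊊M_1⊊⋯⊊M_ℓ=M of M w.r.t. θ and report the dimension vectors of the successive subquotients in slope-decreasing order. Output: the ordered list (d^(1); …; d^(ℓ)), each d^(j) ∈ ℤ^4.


Barcode: M ≅ I[1,1]^3, I[1,3], I[2,4], I[4,4]^3. HN layers by μ_θ (3 steps, strictly decreasing):
  μ^(1)=7; μ^(2)=-2; μ^(3)=-5

((0, 0, 0, 4); (0, 2, 2, 0); (4, 0, 0, 0))


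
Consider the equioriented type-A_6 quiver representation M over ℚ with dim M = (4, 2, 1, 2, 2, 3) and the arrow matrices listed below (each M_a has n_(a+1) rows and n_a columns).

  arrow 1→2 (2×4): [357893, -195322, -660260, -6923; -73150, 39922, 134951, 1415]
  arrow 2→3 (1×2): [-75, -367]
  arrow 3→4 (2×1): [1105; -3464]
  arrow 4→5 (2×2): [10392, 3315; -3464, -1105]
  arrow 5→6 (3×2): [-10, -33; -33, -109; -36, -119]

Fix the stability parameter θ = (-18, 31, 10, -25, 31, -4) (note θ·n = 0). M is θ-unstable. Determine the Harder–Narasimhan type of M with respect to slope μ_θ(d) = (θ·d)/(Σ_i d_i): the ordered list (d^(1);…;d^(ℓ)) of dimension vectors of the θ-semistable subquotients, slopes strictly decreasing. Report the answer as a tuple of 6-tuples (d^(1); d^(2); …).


Via rank(M_{q-1}∘⋯∘M_p): M ≅ I[1,1]^2, I[1,2], I[1,4], I[4,6], I[5,6], I[6,6].
μ_θ-semistable layers: μ^(1)=31; μ^(2)=27/2; μ^(3)=16/3; μ^(4)=-4; μ^(5)=-18; μ^(6)=-25

((0, 1, 0, 0, 0, 0); (0, 0, 0, 0, 2, 2); (0, 1, 1, 1, 0, 0); (0, 0, 0, 0, 0, 1); (4, 0, 0, 0, 0, 0); (0, 0, 0, 1, 0, 0))


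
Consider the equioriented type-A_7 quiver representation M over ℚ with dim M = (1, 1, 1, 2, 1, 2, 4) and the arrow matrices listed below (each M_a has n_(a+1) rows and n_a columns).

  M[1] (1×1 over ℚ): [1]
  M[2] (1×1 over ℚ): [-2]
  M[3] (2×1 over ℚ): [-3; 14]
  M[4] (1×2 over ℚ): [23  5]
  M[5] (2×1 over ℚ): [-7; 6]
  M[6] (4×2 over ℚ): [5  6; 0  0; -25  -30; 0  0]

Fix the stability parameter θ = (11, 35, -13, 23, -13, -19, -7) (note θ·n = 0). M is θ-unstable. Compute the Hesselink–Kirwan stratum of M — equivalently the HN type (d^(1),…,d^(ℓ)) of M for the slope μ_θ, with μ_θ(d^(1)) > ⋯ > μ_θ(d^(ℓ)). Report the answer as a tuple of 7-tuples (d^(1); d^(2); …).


Interval decomposition of M: I[1,7], I[4,4], I[6,6], I[7,7]^3.
HN type (ℓ=4): μ^(1)=23; μ^(2)=17/7; μ^(3)=-7; μ^(4)=-19

((0, 0, 0, 1, 0, 0, 0); (1, 1, 1, 1, 1, 1, 1); (0, 0, 0, 0, 0, 0, 3); (0, 0, 0, 0, 0, 1, 0))


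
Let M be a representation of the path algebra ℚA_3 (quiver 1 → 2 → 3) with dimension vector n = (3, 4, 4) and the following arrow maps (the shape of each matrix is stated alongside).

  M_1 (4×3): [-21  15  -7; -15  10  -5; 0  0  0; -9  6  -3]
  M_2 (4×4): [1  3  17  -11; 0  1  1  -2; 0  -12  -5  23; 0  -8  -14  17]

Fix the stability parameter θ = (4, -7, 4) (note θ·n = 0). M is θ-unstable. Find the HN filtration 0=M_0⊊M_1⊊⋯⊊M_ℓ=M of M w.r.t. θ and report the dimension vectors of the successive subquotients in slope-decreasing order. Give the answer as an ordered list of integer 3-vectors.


Interval decomposition of M: I[1,1], I[1,3]^2, I[2,3]^2.
HN type (ℓ=3): μ^(1)=4; μ^(2)=-3/2; μ^(3)=-7

((1, 0, 4); (2, 2, 0); (0, 2, 0))


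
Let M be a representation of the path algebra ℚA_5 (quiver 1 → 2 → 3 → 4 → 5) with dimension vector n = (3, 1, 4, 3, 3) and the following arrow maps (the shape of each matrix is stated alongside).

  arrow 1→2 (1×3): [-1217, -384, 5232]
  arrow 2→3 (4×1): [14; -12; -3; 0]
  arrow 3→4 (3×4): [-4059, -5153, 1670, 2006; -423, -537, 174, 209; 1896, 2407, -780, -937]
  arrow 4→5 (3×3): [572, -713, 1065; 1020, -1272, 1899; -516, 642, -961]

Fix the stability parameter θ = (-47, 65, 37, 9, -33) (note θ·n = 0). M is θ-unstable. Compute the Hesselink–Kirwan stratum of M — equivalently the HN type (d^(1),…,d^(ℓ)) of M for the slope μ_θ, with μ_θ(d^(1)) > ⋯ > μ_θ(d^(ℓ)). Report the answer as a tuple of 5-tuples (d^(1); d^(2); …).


Via rank(M_{q-1}∘⋯∘M_p): M ≅ I[1,1]^2, I[1,3], I[3,4], I[3,5]^2, I[5,5].
μ_θ-semistable layers: μ^(1)=51; μ^(2)=23; μ^(3)=13/3; μ^(4)=-33; μ^(5)=-47

((0, 1, 1, 0, 0); (0, 0, 1, 1, 0); (0, 0, 2, 2, 2); (0, 0, 0, 0, 1); (3, 0, 0, 0, 0))


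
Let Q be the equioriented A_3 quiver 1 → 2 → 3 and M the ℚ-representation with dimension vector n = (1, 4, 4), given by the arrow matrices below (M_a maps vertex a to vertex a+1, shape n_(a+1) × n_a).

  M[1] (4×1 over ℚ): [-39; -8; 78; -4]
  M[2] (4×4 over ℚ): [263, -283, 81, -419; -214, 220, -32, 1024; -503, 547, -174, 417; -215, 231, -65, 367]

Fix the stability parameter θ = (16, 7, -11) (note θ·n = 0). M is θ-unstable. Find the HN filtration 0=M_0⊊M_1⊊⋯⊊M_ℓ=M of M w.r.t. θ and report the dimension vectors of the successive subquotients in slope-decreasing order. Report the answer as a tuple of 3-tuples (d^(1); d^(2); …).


Via rank(M_{q-1}∘⋯∘M_p): M ≅ I[1,3], I[2,2], I[2,3]^2, I[3,3].
μ_θ-semistable layers: μ^(1)=7; μ^(2)=4; μ^(3)=-2; μ^(4)=-11

((0, 1, 0); (1, 1, 1); (0, 2, 2); (0, 0, 1))


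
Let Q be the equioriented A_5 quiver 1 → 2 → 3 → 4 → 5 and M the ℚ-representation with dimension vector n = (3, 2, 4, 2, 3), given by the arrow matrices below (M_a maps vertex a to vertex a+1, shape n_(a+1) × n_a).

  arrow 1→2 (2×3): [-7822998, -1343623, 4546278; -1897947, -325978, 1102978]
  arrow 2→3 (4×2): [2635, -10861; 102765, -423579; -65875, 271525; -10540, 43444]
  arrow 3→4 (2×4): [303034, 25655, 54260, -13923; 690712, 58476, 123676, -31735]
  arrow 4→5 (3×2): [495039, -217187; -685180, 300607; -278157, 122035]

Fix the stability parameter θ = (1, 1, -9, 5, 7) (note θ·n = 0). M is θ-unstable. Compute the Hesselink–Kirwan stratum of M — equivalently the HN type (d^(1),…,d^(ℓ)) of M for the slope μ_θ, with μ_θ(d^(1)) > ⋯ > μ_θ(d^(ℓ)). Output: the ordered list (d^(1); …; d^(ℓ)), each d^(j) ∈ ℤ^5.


Interval decomposition of M: I[1,1], I[1,2], I[1,5], I[3,3]^2, I[3,5], I[5,5].
HN type (ℓ=5): μ^(1)=7; μ^(2)=5; μ^(3)=1; μ^(4)=-7/3; μ^(5)=-9

((0, 0, 0, 0, 3); (0, 0, 0, 2, 0); (2, 1, 0, 0, 0); (1, 1, 1, 0, 0); (0, 0, 3, 0, 0))


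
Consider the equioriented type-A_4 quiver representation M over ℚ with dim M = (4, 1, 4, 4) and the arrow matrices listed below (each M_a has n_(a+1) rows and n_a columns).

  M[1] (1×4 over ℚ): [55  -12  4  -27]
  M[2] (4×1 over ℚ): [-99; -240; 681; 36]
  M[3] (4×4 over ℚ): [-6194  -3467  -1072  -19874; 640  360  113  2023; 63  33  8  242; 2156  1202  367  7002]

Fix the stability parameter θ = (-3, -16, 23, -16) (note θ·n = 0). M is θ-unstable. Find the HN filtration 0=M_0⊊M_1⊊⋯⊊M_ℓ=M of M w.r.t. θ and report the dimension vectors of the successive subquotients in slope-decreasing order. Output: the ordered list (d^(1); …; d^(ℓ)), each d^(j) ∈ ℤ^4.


Via rank(M_{q-1}∘⋯∘M_p): M ≅ I[1,1]^3, I[1,4], I[3,4]^3.
μ_θ-semistable layers: μ^(1)=7/2; μ^(2)=-3; μ^(3)=-19/2

((0, 0, 4, 4); (3, 0, 0, 0); (1, 1, 0, 0))


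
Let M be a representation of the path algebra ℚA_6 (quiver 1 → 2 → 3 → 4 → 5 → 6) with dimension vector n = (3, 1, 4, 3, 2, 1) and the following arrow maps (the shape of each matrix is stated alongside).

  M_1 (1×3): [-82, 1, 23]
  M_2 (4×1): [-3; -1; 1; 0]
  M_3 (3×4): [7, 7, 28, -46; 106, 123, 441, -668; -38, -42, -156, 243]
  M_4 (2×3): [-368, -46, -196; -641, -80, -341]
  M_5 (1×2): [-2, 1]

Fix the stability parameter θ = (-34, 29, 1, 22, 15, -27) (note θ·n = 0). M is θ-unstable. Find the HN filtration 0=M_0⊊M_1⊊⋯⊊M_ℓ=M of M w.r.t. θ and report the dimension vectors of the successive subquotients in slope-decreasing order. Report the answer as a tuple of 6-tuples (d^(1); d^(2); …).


Via rank(M_{q-1}∘⋯∘M_p): M ≅ I[1,1]^2, I[1,3], I[3,4], I[3,5], I[3,6].
μ_θ-semistable layers: μ^(1)=22; μ^(2)=37/2; μ^(3)=15; μ^(4)=10/3; μ^(5)=1; μ^(6)=-34

((0, 0, 0, 1, 0, 0); (0, 0, 0, 1, 1, 0); (0, 1, 1, 0, 0, 0); (0, 0, 0, 1, 1, 1); (0, 0, 3, 0, 0, 0); (3, 0, 0, 0, 0, 0))


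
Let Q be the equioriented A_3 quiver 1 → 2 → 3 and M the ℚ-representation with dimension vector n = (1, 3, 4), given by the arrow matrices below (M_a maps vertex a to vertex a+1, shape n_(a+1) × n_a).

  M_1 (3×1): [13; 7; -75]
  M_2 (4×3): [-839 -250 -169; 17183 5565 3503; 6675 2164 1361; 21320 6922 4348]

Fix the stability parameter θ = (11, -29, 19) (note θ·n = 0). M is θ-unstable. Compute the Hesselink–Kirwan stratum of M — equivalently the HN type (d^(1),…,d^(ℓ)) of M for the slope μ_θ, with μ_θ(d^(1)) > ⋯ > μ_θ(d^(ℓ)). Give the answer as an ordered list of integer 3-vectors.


Via rank(M_{q-1}∘⋯∘M_p): M ≅ I[1,3], I[2,2], I[2,3], I[3,3]^2.
μ_θ-semistable layers: μ^(1)=19; μ^(2)=-9; μ^(3)=-29

((0, 0, 4); (1, 1, 0); (0, 2, 0))


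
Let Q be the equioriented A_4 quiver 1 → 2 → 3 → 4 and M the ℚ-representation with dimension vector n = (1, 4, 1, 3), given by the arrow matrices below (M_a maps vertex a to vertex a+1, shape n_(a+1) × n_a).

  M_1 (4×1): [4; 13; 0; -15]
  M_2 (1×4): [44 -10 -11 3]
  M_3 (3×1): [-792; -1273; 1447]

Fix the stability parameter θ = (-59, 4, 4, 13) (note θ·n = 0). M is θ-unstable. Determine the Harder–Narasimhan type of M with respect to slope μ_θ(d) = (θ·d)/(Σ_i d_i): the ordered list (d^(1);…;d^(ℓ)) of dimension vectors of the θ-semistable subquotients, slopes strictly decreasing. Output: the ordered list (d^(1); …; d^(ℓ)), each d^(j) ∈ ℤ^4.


Barcode: M ≅ I[1,4], I[2,2]^3, I[4,4]^2. HN layers by μ_θ (3 steps, strictly decreasing):
  μ^(1)=13; μ^(2)=4; μ^(3)=-59

((0, 0, 0, 3); (0, 4, 1, 0); (1, 0, 0, 0))


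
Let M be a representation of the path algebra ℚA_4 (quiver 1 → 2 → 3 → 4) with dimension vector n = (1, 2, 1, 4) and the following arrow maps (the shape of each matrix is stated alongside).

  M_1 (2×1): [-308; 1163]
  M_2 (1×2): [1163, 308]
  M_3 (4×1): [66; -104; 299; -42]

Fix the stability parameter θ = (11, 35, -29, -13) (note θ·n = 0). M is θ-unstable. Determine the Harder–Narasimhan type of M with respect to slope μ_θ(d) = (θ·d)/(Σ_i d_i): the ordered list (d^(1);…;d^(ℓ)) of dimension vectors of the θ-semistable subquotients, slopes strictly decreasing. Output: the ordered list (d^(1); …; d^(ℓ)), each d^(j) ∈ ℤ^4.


Interval decomposition of M: I[1,2], I[2,4], I[4,4]^3.
HN type (ℓ=4): μ^(1)=35; μ^(2)=11; μ^(3)=-7/3; μ^(4)=-13

((0, 1, 0, 0); (1, 0, 0, 0); (0, 1, 1, 1); (0, 0, 0, 3))


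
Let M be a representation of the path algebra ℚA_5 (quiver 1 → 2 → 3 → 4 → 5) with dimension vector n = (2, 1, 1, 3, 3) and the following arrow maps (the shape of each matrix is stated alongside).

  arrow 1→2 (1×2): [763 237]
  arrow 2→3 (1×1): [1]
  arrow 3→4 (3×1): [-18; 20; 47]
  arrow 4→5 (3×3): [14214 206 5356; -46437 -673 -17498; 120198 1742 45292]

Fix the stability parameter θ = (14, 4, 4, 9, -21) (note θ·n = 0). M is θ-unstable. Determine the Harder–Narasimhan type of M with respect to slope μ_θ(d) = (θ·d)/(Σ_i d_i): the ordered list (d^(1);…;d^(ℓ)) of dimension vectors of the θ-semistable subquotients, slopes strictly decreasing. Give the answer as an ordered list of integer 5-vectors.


Via rank(M_{q-1}∘⋯∘M_p): M ≅ I[1,1], I[1,4], I[4,4], I[4,5], I[5,5]^2.
μ_θ-semistable layers: μ^(1)=14; μ^(2)=9; μ^(3)=22/3; μ^(4)=-6; μ^(5)=-21

((1, 0, 0, 0, 0); (0, 0, 0, 2, 0); (1, 1, 1, 0, 0); (0, 0, 0, 1, 1); (0, 0, 0, 0, 2))


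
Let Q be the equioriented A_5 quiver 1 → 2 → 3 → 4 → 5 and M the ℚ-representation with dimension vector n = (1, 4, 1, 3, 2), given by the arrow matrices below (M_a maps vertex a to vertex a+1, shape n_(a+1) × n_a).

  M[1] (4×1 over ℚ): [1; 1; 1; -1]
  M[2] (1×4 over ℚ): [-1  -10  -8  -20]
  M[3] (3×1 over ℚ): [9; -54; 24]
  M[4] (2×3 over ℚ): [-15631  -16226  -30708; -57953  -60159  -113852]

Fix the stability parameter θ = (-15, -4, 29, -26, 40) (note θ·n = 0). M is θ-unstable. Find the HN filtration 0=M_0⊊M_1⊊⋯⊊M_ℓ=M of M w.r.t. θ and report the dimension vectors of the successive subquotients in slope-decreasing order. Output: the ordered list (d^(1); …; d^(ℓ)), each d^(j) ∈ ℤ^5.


Interval decomposition of M: I[1,5], I[2,2]^3, I[4,4], I[4,5].
HN type (ℓ=5): μ^(1)=40; μ^(2)=3/2; μ^(3)=-4; μ^(4)=-15; μ^(5)=-26

((0, 0, 0, 0, 2); (0, 0, 1, 1, 0); (0, 4, 0, 0, 0); (1, 0, 0, 0, 0); (0, 0, 0, 2, 0))


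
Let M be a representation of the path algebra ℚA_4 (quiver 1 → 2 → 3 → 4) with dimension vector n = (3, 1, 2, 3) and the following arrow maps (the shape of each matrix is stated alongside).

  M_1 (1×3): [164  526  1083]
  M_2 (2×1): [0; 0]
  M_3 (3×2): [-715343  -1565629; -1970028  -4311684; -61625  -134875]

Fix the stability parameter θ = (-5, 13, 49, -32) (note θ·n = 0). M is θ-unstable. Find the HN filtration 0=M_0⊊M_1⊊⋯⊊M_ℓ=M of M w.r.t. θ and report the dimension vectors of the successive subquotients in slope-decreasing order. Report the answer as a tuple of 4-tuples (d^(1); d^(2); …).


Via rank(M_{q-1}∘⋯∘M_p): M ≅ I[1,1]^2, I[1,2], I[3,3], I[3,4], I[4,4]^2.
μ_θ-semistable layers: μ^(1)=49; μ^(2)=13; μ^(3)=17/2; μ^(4)=-5; μ^(5)=-32

((0, 0, 1, 0); (0, 1, 0, 0); (0, 0, 1, 1); (3, 0, 0, 0); (0, 0, 0, 2))


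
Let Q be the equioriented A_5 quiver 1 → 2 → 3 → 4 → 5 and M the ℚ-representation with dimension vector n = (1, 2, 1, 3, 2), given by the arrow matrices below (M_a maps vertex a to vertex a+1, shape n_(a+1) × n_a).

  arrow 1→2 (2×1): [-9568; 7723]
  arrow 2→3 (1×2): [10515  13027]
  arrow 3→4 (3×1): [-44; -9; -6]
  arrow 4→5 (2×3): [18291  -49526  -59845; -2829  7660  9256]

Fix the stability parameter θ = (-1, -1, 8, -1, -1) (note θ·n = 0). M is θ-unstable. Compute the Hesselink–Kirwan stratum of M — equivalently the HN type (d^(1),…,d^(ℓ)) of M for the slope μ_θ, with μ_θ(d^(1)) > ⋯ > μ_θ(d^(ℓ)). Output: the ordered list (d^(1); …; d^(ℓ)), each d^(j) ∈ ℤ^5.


Barcode: M ≅ I[1,4], I[2,2], I[4,5]^2. HN layers by μ_θ (2 steps, strictly decreasing):
  μ^(1)=7/2; μ^(2)=-1

((0, 0, 1, 1, 0); (1, 2, 0, 2, 2))


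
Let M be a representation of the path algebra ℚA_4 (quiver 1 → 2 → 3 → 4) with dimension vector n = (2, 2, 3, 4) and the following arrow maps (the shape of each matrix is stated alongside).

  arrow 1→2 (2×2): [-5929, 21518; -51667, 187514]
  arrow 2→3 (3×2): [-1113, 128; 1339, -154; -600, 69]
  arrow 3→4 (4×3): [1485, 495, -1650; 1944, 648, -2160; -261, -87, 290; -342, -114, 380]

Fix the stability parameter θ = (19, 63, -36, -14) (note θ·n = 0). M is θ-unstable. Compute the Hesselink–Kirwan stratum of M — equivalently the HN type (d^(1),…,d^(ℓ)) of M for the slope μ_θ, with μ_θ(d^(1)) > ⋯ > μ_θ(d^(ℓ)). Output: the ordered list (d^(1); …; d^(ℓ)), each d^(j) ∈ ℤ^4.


Barcode: M ≅ I[1,1], I[1,3], I[2,3], I[3,4], I[4,4]^3. HN layers by μ_θ (5 steps, strictly decreasing):
  μ^(1)=19; μ^(2)=46/3; μ^(3)=27/2; μ^(4)=-14; μ^(5)=-36

((1, 0, 0, 0); (1, 1, 1, 0); (0, 1, 1, 0); (0, 0, 0, 4); (0, 0, 1, 0))


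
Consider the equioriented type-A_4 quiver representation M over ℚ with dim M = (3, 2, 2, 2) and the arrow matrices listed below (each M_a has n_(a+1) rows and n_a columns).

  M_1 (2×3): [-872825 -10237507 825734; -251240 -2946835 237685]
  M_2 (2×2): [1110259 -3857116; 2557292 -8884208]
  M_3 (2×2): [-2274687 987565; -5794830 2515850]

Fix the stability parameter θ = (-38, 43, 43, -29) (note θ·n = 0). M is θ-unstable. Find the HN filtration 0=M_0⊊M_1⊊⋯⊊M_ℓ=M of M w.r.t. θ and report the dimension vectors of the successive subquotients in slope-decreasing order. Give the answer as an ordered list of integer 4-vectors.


Barcode: M ≅ I[1,1], I[1,2], I[1,4], I[3,3], I[4,4]. HN layers by μ_θ (4 steps, strictly decreasing):
  μ^(1)=43; μ^(2)=19; μ^(3)=-29; μ^(4)=-38

((0, 1, 1, 0); (0, 1, 1, 1); (0, 0, 0, 1); (3, 0, 0, 0))


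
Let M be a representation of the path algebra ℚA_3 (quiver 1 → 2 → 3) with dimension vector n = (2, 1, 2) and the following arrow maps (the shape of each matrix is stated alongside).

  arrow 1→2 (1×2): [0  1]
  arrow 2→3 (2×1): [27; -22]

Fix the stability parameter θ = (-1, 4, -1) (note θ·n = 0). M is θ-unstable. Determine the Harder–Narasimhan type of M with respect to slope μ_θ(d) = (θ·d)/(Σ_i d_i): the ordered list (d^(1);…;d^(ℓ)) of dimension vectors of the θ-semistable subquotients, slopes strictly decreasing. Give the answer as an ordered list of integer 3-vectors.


Interval decomposition of M: I[1,1], I[1,3], I[3,3].
HN type (ℓ=2): μ^(1)=3/2; μ^(2)=-1

((0, 1, 1); (2, 0, 1))


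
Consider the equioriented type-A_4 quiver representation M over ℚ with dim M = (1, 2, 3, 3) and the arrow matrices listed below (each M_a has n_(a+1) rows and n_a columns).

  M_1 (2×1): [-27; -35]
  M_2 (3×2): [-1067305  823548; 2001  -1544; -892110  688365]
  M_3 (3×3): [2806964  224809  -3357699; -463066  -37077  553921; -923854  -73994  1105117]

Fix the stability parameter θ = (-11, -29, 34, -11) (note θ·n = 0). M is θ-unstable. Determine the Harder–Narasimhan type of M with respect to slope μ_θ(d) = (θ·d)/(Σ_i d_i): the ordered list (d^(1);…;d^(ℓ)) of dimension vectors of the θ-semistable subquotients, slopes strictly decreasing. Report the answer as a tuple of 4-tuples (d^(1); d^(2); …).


Barcode: M ≅ I[1,4], I[2,4], I[3,4]. HN layers by μ_θ (3 steps, strictly decreasing):
  μ^(1)=23/2; μ^(2)=-20; μ^(3)=-29

((0, 0, 3, 3); (1, 1, 0, 0); (0, 1, 0, 0))


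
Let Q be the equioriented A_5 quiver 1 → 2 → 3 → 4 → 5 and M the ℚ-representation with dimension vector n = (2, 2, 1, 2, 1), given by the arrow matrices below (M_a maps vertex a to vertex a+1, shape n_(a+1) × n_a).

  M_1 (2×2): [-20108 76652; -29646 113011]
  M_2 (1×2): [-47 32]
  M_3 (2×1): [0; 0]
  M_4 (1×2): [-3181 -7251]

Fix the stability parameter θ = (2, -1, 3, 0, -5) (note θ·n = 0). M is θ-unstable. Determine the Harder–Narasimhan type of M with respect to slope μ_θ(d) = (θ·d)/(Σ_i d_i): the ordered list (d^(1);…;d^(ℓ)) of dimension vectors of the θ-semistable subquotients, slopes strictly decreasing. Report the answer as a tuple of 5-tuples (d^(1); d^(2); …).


Via rank(M_{q-1}∘⋯∘M_p): M ≅ I[1,2], I[1,3], I[4,4], I[4,5].
μ_θ-semistable layers: μ^(1)=3; μ^(2)=1/2; μ^(3)=0; μ^(4)=-5/2

((0, 0, 1, 0, 0); (2, 2, 0, 0, 0); (0, 0, 0, 1, 0); (0, 0, 0, 1, 1))


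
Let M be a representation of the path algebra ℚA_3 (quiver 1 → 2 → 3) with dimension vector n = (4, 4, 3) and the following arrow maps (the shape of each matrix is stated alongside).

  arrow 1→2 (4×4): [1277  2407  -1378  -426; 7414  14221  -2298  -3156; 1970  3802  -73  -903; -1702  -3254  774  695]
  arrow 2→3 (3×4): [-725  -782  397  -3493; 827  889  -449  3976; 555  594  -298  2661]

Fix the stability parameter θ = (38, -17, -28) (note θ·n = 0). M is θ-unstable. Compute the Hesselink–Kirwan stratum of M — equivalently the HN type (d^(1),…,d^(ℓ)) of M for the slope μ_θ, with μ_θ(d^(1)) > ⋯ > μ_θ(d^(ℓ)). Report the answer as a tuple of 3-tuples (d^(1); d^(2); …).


Via rank(M_{q-1}∘⋯∘M_p): M ≅ I[1,2], I[1,3]^3.
μ_θ-semistable layers: μ^(1)=21/2; μ^(2)=-7/3

((1, 1, 0); (3, 3, 3))


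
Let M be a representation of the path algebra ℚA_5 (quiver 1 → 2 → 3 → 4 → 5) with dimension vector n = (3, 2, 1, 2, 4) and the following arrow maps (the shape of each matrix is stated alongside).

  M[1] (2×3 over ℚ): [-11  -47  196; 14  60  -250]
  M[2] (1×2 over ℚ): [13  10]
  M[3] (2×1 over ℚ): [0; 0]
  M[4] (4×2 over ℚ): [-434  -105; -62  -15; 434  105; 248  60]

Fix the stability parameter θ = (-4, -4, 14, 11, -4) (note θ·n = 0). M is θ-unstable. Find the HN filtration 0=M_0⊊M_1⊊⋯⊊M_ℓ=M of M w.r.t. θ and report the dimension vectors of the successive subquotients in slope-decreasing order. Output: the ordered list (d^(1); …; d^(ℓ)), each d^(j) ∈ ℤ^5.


Via rank(M_{q-1}∘⋯∘M_p): M ≅ I[1,1], I[1,2], I[1,3], I[4,4], I[4,5], I[5,5]^3.
μ_θ-semistable layers: μ^(1)=14; μ^(2)=11; μ^(3)=7/2; μ^(4)=-4

((0, 0, 1, 0, 0); (0, 0, 0, 1, 0); (0, 0, 0, 1, 1); (3, 2, 0, 0, 3))


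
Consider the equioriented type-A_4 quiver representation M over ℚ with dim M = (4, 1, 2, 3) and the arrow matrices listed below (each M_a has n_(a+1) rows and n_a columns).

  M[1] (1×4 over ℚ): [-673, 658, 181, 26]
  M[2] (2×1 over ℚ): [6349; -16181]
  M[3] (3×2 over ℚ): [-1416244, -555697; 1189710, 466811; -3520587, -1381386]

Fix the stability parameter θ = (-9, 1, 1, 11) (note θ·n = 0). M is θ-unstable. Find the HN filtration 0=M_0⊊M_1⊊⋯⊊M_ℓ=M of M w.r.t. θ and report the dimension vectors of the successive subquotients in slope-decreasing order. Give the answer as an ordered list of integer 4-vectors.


Interval decomposition of M: I[1,1]^3, I[1,4], I[3,4], I[4,4].
HN type (ℓ=3): μ^(1)=11; μ^(2)=1; μ^(3)=-9

((0, 0, 0, 3); (0, 1, 2, 0); (4, 0, 0, 0))


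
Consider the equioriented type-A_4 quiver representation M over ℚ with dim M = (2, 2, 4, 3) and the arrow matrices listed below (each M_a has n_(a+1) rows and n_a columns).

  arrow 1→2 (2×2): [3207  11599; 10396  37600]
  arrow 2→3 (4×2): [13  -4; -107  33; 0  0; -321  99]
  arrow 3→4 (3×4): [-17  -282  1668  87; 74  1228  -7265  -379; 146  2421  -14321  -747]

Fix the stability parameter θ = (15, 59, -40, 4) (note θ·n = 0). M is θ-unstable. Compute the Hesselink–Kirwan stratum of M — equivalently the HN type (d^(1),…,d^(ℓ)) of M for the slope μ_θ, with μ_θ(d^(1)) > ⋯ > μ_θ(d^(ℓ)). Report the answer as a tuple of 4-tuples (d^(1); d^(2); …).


Interval decomposition of M: I[1,4]^2, I[3,3], I[3,4].
HN type (ℓ=3): μ^(1)=19/2; μ^(2)=4; μ^(3)=-40

((2, 2, 2, 2); (0, 0, 0, 1); (0, 0, 2, 0))


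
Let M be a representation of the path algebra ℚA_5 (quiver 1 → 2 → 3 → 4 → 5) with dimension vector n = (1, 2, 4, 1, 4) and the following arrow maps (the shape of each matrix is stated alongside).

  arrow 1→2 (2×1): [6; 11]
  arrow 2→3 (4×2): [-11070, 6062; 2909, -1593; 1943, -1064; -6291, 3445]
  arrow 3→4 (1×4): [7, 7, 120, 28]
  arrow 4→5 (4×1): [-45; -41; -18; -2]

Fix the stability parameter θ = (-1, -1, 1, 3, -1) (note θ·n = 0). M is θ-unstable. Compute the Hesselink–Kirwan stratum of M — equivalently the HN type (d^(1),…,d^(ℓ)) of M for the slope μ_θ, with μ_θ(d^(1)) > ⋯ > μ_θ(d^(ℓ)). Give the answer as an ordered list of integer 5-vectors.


Interval decomposition of M: I[1,5], I[2,3], I[3,3]^2, I[5,5]^3.
HN type (ℓ=2): μ^(1)=1; μ^(2)=-1

((0, 0, 4, 1, 1); (1, 2, 0, 0, 3))


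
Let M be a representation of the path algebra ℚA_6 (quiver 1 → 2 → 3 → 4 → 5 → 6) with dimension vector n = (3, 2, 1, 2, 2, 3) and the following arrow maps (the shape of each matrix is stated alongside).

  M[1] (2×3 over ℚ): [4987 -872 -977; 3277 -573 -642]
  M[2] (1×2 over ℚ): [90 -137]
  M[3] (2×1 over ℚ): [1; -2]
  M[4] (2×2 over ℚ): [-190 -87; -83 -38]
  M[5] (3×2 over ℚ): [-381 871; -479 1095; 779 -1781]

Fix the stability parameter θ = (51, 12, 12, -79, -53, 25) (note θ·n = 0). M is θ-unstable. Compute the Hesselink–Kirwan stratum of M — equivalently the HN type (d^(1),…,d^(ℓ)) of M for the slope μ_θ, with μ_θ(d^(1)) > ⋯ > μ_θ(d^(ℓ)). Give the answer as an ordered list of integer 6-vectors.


Interval decomposition of M: I[1,1], I[1,2], I[1,6], I[4,6], I[6,6].
HN type (ℓ=6): μ^(1)=51; μ^(2)=63/2; μ^(3)=25; μ^(4)=-57/5; μ^(5)=-53; μ^(6)=-79

((1, 0, 0, 0, 0, 0); (1, 1, 0, 0, 0, 0); (0, 0, 0, 0, 0, 3); (1, 1, 1, 1, 1, 0); (0, 0, 0, 0, 1, 0); (0, 0, 0, 1, 0, 0))


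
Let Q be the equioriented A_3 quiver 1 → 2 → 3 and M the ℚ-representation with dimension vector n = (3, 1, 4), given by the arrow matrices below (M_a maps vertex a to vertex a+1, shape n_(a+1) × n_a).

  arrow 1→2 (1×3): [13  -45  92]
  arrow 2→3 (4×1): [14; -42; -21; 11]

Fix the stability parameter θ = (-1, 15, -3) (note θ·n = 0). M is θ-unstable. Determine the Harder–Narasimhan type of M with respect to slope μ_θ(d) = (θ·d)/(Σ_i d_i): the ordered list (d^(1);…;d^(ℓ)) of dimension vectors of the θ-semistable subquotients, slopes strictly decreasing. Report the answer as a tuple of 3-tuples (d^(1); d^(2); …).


Via rank(M_{q-1}∘⋯∘M_p): M ≅ I[1,1]^2, I[1,3], I[3,3]^3.
μ_θ-semistable layers: μ^(1)=6; μ^(2)=-1; μ^(3)=-3

((0, 1, 1); (3, 0, 0); (0, 0, 3))


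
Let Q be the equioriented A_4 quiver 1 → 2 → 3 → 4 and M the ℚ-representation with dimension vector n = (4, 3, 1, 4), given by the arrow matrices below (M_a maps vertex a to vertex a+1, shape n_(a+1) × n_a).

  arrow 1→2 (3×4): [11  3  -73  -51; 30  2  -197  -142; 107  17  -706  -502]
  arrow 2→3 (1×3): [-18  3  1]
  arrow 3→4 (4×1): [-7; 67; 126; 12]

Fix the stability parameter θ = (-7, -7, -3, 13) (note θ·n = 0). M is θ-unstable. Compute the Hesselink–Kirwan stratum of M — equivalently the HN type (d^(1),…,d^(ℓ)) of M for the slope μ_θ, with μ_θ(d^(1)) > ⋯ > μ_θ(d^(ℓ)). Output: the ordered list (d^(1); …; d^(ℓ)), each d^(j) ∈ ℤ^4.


Barcode: M ≅ I[1,1], I[1,2]^2, I[1,4], I[4,4]^3. HN layers by μ_θ (3 steps, strictly decreasing):
  μ^(1)=13; μ^(2)=-3; μ^(3)=-7

((0, 0, 0, 4); (0, 0, 1, 0); (4, 3, 0, 0))


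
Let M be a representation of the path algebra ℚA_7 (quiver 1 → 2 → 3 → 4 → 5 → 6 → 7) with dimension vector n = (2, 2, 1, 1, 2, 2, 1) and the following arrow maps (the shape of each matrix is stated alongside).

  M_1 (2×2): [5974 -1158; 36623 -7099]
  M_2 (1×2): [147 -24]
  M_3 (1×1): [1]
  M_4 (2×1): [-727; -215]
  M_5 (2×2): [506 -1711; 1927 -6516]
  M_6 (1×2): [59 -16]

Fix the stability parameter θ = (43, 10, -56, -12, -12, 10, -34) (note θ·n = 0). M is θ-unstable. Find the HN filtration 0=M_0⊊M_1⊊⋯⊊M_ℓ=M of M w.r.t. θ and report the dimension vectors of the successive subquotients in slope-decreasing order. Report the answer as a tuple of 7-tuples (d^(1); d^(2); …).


Barcode: M ≅ I[1,2], I[1,7], I[5,6]. HN layers by μ_θ (4 steps, strictly decreasing):
  μ^(1)=53/2; μ^(2)=10; μ^(3)=-51/7; μ^(4)=-12

((1, 1, 0, 0, 0, 0, 0); (0, 0, 0, 0, 0, 1, 0); (1, 1, 1, 1, 1, 1, 1); (0, 0, 0, 0, 1, 0, 0))


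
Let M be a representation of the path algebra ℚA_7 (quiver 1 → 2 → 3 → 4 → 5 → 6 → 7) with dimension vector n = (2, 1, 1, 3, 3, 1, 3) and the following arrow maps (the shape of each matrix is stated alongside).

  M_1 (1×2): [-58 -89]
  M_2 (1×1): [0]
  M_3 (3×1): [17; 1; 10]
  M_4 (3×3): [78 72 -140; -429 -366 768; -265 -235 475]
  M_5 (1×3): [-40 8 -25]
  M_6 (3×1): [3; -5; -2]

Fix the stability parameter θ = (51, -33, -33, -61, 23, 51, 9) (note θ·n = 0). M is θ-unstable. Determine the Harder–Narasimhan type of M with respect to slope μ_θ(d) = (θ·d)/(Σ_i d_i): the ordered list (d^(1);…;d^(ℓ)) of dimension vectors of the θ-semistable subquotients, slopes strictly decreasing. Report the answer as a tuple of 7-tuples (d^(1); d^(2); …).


Barcode: M ≅ I[1,1], I[1,2], I[3,7], I[4,4], I[4,5], I[5,5], I[7,7]^2. HN layers by μ_θ (6 steps, strictly decreasing):
  μ^(1)=51; μ^(2)=30; μ^(3)=23; μ^(4)=9; μ^(5)=-47; μ^(6)=-61

((1, 0, 0, 0, 0, 0, 0); (0, 0, 0, 0, 0, 1, 1); (0, 0, 0, 0, 3, 0, 0); (1, 1, 0, 0, 0, 0, 2); (0, 0, 1, 1, 0, 0, 0); (0, 0, 0, 2, 0, 0, 0))


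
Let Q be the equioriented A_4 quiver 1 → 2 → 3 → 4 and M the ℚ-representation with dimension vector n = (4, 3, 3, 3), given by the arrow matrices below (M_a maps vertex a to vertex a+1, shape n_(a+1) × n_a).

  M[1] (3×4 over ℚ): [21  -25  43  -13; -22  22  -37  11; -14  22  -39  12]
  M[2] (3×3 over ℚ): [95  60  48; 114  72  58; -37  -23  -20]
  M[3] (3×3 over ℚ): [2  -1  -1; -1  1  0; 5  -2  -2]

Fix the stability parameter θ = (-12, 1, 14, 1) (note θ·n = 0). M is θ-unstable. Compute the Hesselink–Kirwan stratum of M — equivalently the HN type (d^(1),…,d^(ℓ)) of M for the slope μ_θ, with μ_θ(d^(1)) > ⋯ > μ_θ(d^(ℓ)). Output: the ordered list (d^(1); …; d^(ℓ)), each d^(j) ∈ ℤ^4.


Interval decomposition of M: I[1,1], I[1,4]^3.
HN type (ℓ=3): μ^(1)=15/2; μ^(2)=1; μ^(3)=-12

((0, 0, 3, 3); (0, 3, 0, 0); (4, 0, 0, 0))


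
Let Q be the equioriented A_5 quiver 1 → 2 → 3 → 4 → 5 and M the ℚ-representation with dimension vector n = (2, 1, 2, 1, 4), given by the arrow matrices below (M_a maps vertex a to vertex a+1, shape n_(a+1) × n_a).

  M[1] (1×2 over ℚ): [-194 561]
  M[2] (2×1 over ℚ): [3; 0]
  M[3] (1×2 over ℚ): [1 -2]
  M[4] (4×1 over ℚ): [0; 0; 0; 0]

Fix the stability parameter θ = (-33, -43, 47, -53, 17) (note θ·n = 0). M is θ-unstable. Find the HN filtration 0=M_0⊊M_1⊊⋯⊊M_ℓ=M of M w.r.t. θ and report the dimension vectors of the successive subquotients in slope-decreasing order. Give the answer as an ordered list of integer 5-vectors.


Barcode: M ≅ I[1,1], I[1,4], I[3,3], I[5,5]^4. HN layers by μ_θ (5 steps, strictly decreasing):
  μ^(1)=47; μ^(2)=17; μ^(3)=-3; μ^(4)=-33; μ^(5)=-38

((0, 0, 1, 0, 0); (0, 0, 0, 0, 4); (0, 0, 1, 1, 0); (1, 0, 0, 0, 0); (1, 1, 0, 0, 0))


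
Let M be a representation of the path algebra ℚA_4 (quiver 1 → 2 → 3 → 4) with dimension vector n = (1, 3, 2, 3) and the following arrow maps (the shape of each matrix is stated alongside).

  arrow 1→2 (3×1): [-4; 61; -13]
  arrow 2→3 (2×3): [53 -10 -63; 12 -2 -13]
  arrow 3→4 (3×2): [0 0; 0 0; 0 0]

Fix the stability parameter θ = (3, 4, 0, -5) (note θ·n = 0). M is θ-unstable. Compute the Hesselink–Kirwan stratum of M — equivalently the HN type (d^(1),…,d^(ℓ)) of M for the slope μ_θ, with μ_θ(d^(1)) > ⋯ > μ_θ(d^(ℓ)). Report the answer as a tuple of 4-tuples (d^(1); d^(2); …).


Barcode: M ≅ I[1,3], I[2,2], I[2,3], I[4,4]^3. HN layers by μ_θ (4 steps, strictly decreasing):
  μ^(1)=4; μ^(2)=7/3; μ^(3)=2; μ^(4)=-5

((0, 1, 0, 0); (1, 1, 1, 0); (0, 1, 1, 0); (0, 0, 0, 3))


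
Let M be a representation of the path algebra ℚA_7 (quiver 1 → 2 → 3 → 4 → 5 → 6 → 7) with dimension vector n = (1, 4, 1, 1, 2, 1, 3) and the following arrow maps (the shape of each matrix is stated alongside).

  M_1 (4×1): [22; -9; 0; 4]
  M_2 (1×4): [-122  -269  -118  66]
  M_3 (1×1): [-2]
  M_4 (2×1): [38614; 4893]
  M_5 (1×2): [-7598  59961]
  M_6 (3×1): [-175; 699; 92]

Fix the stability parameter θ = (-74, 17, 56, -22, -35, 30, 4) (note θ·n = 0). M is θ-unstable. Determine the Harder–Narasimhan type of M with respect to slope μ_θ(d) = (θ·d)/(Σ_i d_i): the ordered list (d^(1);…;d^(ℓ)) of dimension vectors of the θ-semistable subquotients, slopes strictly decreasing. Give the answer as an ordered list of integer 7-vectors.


Interval decomposition of M: I[1,7], I[2,2]^3, I[5,5], I[7,7]^2.
HN type (ℓ=4): μ^(1)=17; μ^(2)=4; μ^(3)=-35; μ^(4)=-74

((0, 3, 0, 0, 0, 1, 1); (0, 1, 1, 1, 1, 0, 2); (0, 0, 0, 0, 1, 0, 0); (1, 0, 0, 0, 0, 0, 0))


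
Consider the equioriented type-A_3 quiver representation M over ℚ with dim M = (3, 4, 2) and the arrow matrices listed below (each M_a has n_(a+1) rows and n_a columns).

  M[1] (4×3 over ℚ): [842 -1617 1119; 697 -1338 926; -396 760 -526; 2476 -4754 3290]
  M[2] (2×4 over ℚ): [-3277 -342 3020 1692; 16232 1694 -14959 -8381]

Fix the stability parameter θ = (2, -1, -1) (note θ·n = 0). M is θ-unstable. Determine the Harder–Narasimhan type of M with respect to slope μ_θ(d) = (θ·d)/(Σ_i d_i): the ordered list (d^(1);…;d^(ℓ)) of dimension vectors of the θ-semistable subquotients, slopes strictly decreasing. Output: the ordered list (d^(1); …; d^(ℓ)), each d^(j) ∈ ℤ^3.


Via rank(M_{q-1}∘⋯∘M_p): M ≅ I[1,2], I[1,3]^2, I[2,2].
μ_θ-semistable layers: μ^(1)=1/2; μ^(2)=0; μ^(3)=-1

((1, 1, 0); (2, 2, 2); (0, 1, 0))


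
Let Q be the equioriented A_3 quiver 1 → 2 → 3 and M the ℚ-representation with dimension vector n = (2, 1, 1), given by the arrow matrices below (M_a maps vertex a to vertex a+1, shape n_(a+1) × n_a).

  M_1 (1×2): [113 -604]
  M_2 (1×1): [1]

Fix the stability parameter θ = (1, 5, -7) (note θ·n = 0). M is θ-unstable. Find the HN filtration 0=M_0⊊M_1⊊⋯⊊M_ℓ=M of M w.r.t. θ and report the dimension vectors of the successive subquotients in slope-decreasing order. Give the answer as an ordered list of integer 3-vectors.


Barcode: M ≅ I[1,1], I[1,3]. HN layers by μ_θ (2 steps, strictly decreasing):
  μ^(1)=1; μ^(2)=-1/3

((1, 0, 0); (1, 1, 1))


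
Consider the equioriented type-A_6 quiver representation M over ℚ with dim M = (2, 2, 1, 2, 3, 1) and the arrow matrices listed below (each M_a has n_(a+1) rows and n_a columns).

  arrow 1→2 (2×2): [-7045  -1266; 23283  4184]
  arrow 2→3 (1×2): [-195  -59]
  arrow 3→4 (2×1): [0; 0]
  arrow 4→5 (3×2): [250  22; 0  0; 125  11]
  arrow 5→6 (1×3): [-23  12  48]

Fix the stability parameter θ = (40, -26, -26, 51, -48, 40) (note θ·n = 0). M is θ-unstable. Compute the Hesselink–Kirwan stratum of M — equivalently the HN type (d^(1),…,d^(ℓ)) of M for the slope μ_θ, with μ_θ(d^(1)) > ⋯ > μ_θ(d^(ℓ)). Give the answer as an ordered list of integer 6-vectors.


Via rank(M_{q-1}∘⋯∘M_p): M ≅ I[1,2], I[1,3], I[4,4], I[4,6], I[5,5]^2.
μ_θ-semistable layers: μ^(1)=51; μ^(2)=40; μ^(3)=7; μ^(4)=3/2; μ^(5)=-4; μ^(6)=-48

((0, 0, 0, 1, 0, 0); (0, 0, 0, 0, 0, 1); (1, 1, 0, 0, 0, 0); (0, 0, 0, 1, 1, 0); (1, 1, 1, 0, 0, 0); (0, 0, 0, 0, 2, 0))


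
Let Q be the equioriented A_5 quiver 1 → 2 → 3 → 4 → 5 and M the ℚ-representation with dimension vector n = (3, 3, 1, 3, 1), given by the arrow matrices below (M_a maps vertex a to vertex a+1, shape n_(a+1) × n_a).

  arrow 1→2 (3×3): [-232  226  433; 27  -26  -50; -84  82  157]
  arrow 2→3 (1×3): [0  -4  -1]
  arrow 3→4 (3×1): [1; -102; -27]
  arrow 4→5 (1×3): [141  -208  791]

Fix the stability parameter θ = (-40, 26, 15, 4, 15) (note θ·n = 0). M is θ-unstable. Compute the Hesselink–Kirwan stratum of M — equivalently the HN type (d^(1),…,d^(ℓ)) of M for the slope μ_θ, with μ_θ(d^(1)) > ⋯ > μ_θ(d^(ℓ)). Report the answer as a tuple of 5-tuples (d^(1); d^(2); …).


Interval decomposition of M: I[1,1], I[1,2], I[1,4], I[2,2], I[4,4], I[4,5].
HN type (ℓ=4): μ^(1)=26; μ^(2)=15; μ^(3)=4; μ^(4)=-40

((0, 2, 0, 0, 0); (0, 1, 1, 1, 1); (0, 0, 0, 2, 0); (3, 0, 0, 0, 0))
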